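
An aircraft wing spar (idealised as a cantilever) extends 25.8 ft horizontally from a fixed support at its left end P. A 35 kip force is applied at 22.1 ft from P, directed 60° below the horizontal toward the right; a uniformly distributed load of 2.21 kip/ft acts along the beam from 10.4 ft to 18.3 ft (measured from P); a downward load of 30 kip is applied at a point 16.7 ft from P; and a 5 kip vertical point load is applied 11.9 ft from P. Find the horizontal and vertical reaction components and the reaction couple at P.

P_x = -17.50 kip, P_y = 82.77 kip, M_P = 1481 kip·ft

Resultant of the distributed load: 2.21 × 7.9 = 17.459 kip at 14.35 ft from P.
ΣF_x = 0: P_x + 35·cos60° = 0 → P_x = -17.50 kip.
ΣF_y = 0: P_y − 35·sin60° − 2.21·7.9 − 30 − 5 = 0 → P_y = 82.77 kip.
ΣM about P: M_P − 35·sin60°·22.1 − (2.21·7.9)·14.35 − 30·16.7 − 5·11.9 = 0 → M_P = 1481 kip·ft.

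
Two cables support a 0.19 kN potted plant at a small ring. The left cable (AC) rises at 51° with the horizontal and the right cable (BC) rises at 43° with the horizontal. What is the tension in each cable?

ΣF_x = 0: −T_AC·cos51° + T_BC·cos43° = 0 → T_BC = 0.860487·T_AC.
ΣF_y = 0: T_AC·sin51° + T_BC·sin43° = 0.19.
Substitute: T_AC·(0.777146 + 0.860487·0.681998) = 0.19 → T_AC = 0.139297 ≈ 0.1393 kN.
Then T_BC = 0.860487 × 0.139297 = 0.1199 kN.

T_AC = 0.1393 kN, T_BC = 0.1199 kN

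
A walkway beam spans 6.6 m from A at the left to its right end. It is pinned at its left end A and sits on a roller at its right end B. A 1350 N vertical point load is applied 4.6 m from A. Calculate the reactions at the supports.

ΣM about A: B_y·6.6 − 1350·4.6 = 0 → B_y = 6210/6.6 = 940.909 ≈ 940.9 N.
ΣF_y = 0: A_y + 940.909 − 1350 = 0 → A_y = 409.1 N.
ΣF_x = 0: no horizontal applied forces, so A_x = 0.

A_x = 0, A_y = 409.1 N, B_y = 940.9 N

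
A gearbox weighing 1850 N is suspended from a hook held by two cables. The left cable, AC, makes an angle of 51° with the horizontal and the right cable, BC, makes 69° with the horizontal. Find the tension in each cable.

ΣF_x = 0: −T_AC·cos51° + T_BC·cos69° = 0 → T_BC = 1.75607·T_AC.
ΣF_y = 0: T_AC·sin51° + T_BC·sin69° = 1850.
Substitute: T_AC·(0.777146 + 1.75607·0.93358) = 1850 → T_AC = 765.545 ≈ 765.5 N.
Then T_BC = 1.75607 × 765.545 = 1344 N.

T_AC = 765.5 N, T_BC = 1344 N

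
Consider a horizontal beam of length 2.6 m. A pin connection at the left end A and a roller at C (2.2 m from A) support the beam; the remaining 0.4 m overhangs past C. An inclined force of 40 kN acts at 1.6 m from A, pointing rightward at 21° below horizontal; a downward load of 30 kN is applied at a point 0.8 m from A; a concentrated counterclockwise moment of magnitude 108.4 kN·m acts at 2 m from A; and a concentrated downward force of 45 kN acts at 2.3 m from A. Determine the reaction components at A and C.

A_x = -37.34 kN, A_y = 70.23 kN, C_y = 19.11 kN

ΣM about A: C_y·2.2 − 40·sin21°·1.6 − 30·0.8 + 108.4 − 45·2.3 = 0 → C_y = 42.0355/2.2 = 19.107 ≈ 19.11 kN.
ΣF_y = 0: A_y + 19.107 − 40·sin21° − 30 − 45 = 0 → A_y = 70.23 kN.
ΣF_x = 0: A_x + 40·cos21° = 0 → A_x = -37.34 kN.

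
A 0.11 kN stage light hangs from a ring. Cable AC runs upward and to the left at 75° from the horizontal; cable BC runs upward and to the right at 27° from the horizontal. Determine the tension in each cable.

ΣF_x = 0: −T_AC·cos75° + T_BC·cos27° = 0 → T_BC = 0.290479·T_AC.
ΣF_y = 0: T_AC·sin75° + T_BC·sin27° = 0.11.
Substitute: T_AC·(0.965926 + 0.290479·0.45399) = 0.11 → T_AC = 0.1002 kN.
Then T_BC = 0.290479 × 0.1002 = 0.02911 kN.

T_AC = 0.1002 kN, T_BC = 0.02911 kN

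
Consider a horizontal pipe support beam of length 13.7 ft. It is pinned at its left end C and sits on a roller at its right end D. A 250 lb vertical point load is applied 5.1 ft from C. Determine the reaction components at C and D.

C_x = 0, C_y = 156.9 lb, D_y = 93.07 lb

Moments about C: D_y·13.7 − 250·5.1 = 0 → D_y = 1275/13.7 = 93.0657 ≈ 93.07 lb.
ΣF_y = 0: C_y + 93.0657 − 250 = 0 → C_y = 156.9 lb.
ΣF_x = 0: no horizontal applied forces, so C_x = 0.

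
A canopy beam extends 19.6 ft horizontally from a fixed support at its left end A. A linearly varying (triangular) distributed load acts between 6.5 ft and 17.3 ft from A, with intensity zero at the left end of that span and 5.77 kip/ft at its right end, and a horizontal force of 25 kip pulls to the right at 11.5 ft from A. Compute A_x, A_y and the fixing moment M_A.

A_x = -25.00 kip, A_y = 31.16 kip, M_A = 426.9 kip·ft

Resultant of the triangular load: ½ × 5.77 × 10.8 = 31.158 kip, acting at 13.7 ft from A (one-third of the span from the peak).
ΣF_x = 0: A_x + 25 = 0 → A_x = -25.00 kip.
ΣF_y = 0: A_y − ½·5.77·10.8 = 0 → A_y = 31.16 kip.
ΣM about A: M_A − (½·5.77·10.8)·13.7 = 0 → M_A = 426.9 kip·ft.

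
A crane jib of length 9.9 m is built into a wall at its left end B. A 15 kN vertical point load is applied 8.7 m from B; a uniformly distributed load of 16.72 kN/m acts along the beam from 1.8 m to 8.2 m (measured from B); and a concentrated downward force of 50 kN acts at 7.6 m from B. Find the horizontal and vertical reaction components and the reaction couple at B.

B_x = 0, B_y = 172.0 kN, M_B = 1046 kN·m

Resultant of the distributed load: 16.72 × 6.4 = 107.008 kN at 5 m from B.
ΣF_x = 0: B_x = 0.
ΣF_y = 0: B_y − 15 − 16.72·6.4 − 50 = 0 → B_y = 172.0 kN.
ΣM about B: M_B − 15·8.7 − (16.72·6.4)·5 − 50·7.6 = 0 → M_B = 1046 kN·m.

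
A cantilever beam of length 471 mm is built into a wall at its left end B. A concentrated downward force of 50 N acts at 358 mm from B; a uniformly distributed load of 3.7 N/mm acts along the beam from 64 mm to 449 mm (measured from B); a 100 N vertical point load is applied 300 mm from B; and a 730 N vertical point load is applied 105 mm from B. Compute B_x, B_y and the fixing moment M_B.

B_x = 0, B_y = 2304 N, M_B = 489900 N·mm

Resultant of the distributed load: 3.7 × 385 = 1424.5 N at 256.5 mm from B.
ΣF_x = 0: B_x = 0.
ΣF_y = 0: B_y − 50 − 3.7·385 − 100 − 730 = 0 → B_y = 2304 N.
ΣM about B: M_B − 50·358 − (3.7·385)·256.5 − 100·300 − 730·105 = 0 → M_B = 489900 N·mm.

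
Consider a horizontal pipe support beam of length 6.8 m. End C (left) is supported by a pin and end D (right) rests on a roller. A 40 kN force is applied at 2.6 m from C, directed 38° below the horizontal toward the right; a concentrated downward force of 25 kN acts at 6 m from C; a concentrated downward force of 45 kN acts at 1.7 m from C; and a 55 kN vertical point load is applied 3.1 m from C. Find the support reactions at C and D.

C_x = -31.52 kN, C_y = 81.83 kN, D_y = 67.80 kN

ΣM about C: D_y·6.8 − 40·sin38°·2.6 − 25·6 − 45·1.7 − 55·3.1 = 0 → D_y = 461.029/6.8 = 67.7984 ≈ 67.80 kN.
ΣF_y = 0: C_y + 67.7984 − 40·sin38° − 25 − 45 − 55 = 0 → C_y = 81.83 kN.
ΣF_x = 0: C_x + 40·cos38° = 0 → C_x = -31.52 kN.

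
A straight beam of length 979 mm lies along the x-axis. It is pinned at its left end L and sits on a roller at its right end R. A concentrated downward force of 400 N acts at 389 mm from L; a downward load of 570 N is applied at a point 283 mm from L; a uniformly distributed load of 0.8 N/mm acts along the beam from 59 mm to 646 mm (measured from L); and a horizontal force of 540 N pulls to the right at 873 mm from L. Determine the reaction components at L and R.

Resultant of the distributed load: 0.8 × 587 = 469.6 N at 352.5 mm from L.
Taking moments about L: R_y·979 − 400·389 − 570·283 − (0.8·587)·352.5 = 0 → R_y = 482444/979 = 492.793 ≈ 492.8 N.
ΣF_y = 0: L_y + 492.793 − 400 − 570 − 0.8·587 = 0 → L_y = 946.8 N.
ΣF_x = 0: L_x + 540 = 0 → L_x = -540.0 N.

L_x = -540.0 N, L_y = 946.8 N, R_y = 492.8 N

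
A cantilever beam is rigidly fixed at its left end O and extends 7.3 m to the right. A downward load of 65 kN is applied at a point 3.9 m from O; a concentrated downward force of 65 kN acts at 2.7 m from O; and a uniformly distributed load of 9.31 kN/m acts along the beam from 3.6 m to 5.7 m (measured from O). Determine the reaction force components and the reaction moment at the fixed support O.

O_x = 0, O_y = 149.6 kN, M_O = 519.9 kN·m

Resultant of the distributed load: 9.31 × 2.1 = 19.551 kN at 4.65 m from O.
ΣF_x = 0: O_x = 0.
ΣF_y = 0: O_y − 65 − 65 − 9.31·2.1 = 0 → O_y = 149.6 kN.
ΣM about O: M_O − 65·3.9 − 65·2.7 − (9.31·2.1)·4.65 = 0 → M_O = 519.9 kN·m.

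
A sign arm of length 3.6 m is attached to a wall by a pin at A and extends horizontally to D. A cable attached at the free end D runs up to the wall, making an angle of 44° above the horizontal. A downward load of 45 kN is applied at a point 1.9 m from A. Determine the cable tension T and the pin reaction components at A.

T = 34.19 kN, A_x = 24.59 kN, A_y = 21.25 kN

ΣM about A: T·sin44°·3.6 − 45·1.9 = 0 → T = 85.5/(3.6·0.694658) = 34.1895 ≈ 34.19 kN.
ΣF_x = 0: A_x − T·cos44° = 0 → A_x = 34.1895 × 0.71934 = 24.59 kN.
ΣF_y = 0: A_y + T·sin44° − 45 = 0 → A_y = 45 − 34.1895 × 0.694658 = 21.25 kN.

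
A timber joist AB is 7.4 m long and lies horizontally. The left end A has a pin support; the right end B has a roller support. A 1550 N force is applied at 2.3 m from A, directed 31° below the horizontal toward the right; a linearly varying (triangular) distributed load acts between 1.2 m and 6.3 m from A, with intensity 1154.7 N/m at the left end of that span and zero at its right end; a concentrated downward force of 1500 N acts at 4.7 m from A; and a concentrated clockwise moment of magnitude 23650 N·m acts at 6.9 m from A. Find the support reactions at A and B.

A_x = -1329 N, A_y = -307.9 N, B_y = 5551 N

Resultant of the triangular load: ½ × 1154.7 × 5.1 = 2944.485 N, acting at 2.9 m from A (one-third of the span from the peak).
ΣM about A: B_y·7.4 − 1550·sin31°·2.3 − (½·1154.7·5.1)·2.9 − 1500·4.7 − 23650 = 0 → B_y = 41075.1/7.4 = 5550.69 ≈ 5551 N.
ΣF_y = 0: A_y + 5550.69 − 1550·sin31° − ½·1154.7·5.1 − 1500 = 0 → A_y = -307.9 N.
ΣF_x = 0: A_x + 1550·cos31° = 0 → A_x = -1329 N.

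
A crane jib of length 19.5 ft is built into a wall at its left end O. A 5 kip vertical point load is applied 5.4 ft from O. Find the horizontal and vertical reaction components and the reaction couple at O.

ΣF_x = 0: O_x = 0.
ΣF_y = 0: O_y − 5 = 0 → O_y = 5.000 kip.
ΣM about O: M_O − 5·5.4 = 0 → M_O = 27.00 kip·ft.

O_x = 0, O_y = 5.000 kip, M_O = 27.00 kip·ft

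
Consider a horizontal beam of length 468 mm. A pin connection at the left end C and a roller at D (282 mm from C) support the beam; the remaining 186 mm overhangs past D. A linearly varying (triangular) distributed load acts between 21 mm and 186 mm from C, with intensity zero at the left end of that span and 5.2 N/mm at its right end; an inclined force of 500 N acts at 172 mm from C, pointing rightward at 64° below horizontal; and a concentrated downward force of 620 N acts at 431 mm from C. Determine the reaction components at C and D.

C_x = -219.2 N, C_y = 77.42 N, D_y = 1421 N

Resultant of the triangular load: ½ × 5.2 × 165 = 429 N, acting at 131 mm from C (one-third of the span from the peak).
Taking moments about C: D_y·282 − (½·5.2·165)·131 − 500·sin64°·172 − 620·431 = 0 → D_y = 400715/282 = 1420.98 ≈ 1421 N.
ΣF_y = 0: C_y + 1420.98 − ½·5.2·165 − 500·sin64° − 620 = 0 → C_y = 77.42 N.
ΣF_x = 0: C_x + 500·cos64° = 0 → C_x = -219.2 N.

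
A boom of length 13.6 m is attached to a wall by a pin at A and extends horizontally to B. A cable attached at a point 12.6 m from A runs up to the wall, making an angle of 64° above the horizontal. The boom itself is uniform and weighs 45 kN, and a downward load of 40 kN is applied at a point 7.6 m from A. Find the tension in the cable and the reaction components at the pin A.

T = 53.86 kN, A_x = 23.61 kN, A_y = 36.59 kN

ΣM about A: T·sin64°·12.6 − 45·6.8 − 40·7.6 = 0 → T = 610/(12.6·0.898794) = 53.8641 ≈ 53.86 kN.
ΣF_x = 0: A_x − T·cos64° = 0 → A_x = 53.8641 × 0.438371 = 23.61 kN.
ΣF_y = 0: A_y + T·sin64° − 45 − 40 = 0 → A_y = 85 − 53.8641 × 0.898794 = 36.59 kN.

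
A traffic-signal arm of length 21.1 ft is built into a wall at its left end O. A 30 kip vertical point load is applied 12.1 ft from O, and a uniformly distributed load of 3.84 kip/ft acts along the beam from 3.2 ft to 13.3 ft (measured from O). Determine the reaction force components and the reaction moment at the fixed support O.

Resultant of the distributed load: 3.84 × 10.1 = 38.784 kip at 8.25 ft from O.
ΣF_x = 0: O_x = 0.
ΣF_y = 0: O_y − 30 − 3.84·10.1 = 0 → O_y = 68.78 kip.
ΣM about O: M_O − 30·12.1 − (3.84·10.1)·8.25 = 0 → M_O = 683.0 kip·ft.

O_x = 0, O_y = 68.78 kip, M_O = 683.0 kip·ft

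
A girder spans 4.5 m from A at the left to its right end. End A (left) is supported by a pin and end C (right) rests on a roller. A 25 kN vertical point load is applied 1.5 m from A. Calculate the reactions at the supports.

Taking moments about A: C_y·4.5 − 25·1.5 = 0 → C_y = 37.5/4.5 = 8.33333 ≈ 8.333 kN.
ΣF_y = 0: A_y + 8.33333 − 25 = 0 → A_y = 16.67 kN.
ΣF_x = 0: no horizontal applied forces, so A_x = 0.

A_x = 0, A_y = 16.67 kN, C_y = 8.333 kN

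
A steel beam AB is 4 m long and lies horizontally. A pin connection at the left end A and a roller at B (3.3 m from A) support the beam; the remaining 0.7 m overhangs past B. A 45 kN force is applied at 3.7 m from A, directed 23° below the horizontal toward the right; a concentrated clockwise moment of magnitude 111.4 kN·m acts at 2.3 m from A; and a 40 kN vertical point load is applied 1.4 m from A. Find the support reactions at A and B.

A_x = -41.42 kN, A_y = -12.86 kN, B_y = 70.44 kN

Moments about A: B_y·3.3 − 45·sin23°·3.7 − 111.4 − 40·1.4 = 0 → B_y = 232.457/3.3 = 70.4415 ≈ 70.44 kN.
ΣF_y = 0: A_y + 70.4415 − 45·sin23° − 40 = 0 → A_y = -12.86 kN.
ΣF_x = 0: A_x + 45·cos23° = 0 → A_x = -41.42 kN.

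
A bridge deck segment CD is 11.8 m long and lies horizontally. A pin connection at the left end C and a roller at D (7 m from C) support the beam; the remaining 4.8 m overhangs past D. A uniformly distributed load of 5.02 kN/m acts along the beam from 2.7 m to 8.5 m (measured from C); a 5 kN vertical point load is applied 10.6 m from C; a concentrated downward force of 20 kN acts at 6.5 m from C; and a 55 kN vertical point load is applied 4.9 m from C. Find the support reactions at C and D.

Resultant of the distributed load: 5.02 × 5.8 = 29.116 kN at 5.6 m from C.
Moments about C: D_y·7 − (5.02·5.8)·5.6 − 5·10.6 − 20·6.5 − 55·4.9 = 0 → D_y = 615.5496/7 = 87.9357 ≈ 87.94 kN.
ΣF_y = 0: C_y + 87.9357 − 5.02·5.8 − 5 − 20 − 55 = 0 → C_y = 21.18 kN.
ΣF_x = 0: no horizontal applied forces, so C_x = 0.

C_x = 0, C_y = 21.18 kN, D_y = 87.94 kN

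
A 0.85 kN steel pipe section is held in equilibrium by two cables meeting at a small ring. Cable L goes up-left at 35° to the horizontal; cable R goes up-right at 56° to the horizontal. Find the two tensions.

ΣF_x = 0: −T_L·cos35° + T_R·cos56° = 0 → T_R = 1.46488·T_L.
ΣF_y = 0: T_L·sin35° + T_R·sin56° = 0.85.
Substitute: T_L·(0.573576 + 1.46488·0.829038) = 0.85 → T_L = 0.475387 ≈ 0.4754 kN.
Then T_R = 1.46488 × 0.475387 = 0.6964 kN.

T_L = 0.4754 kN, T_R = 0.6964 kN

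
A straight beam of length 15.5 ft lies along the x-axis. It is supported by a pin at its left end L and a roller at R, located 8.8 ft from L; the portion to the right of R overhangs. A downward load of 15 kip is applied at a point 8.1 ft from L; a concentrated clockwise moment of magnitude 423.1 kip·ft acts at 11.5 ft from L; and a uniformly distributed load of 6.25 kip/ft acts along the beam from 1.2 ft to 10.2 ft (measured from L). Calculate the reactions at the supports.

Resultant of the distributed load: 6.25 × 9 = 56.25 kip at 5.7 ft from L.
Moments about L: R_y·8.8 − 15·8.1 − 423.1 − (6.25·9)·5.7 = 0 → R_y = 865.225/8.8 = 98.321 ≈ 98.32 kip.
ΣF_y = 0: L_y + 98.321 − 15 − 6.25·9 = 0 → L_y = -27.07 kip.
ΣF_x = 0: no horizontal applied forces, so L_x = 0.

L_x = 0, L_y = -27.07 kip, R_y = 98.32 kip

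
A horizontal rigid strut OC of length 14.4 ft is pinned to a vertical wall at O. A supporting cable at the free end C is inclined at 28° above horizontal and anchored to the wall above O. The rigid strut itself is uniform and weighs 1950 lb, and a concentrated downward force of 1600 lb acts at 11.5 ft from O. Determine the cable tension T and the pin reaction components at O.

T = 4799 lb, O_x = 4237 lb, O_y = 1297 lb

ΣM about O: T·sin28°·14.4 − 1950·7.2 − 1600·11.5 = 0 → T = 32440/(14.4·0.469472) = 4798.53 ≈ 4799 lb.
ΣF_x = 0: O_x − T·cos28° = 0 → O_x = 4798.53 × 0.882948 = 4237 lb.
ΣF_y = 0: O_y + T·sin28° − 1950 − 1600 = 0 → O_y = 3550 − 4798.53 × 0.469472 = 1297 lb.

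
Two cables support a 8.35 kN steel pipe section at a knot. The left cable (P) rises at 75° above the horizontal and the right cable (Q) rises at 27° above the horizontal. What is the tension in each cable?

ΣF_x = 0: −T_P·cos75° + T_Q·cos27° = 0 → T_Q = 0.290479·T_P.
ΣF_y = 0: T_P·sin75° + T_Q·sin27° = 8.35.
Substitute: T_P·(0.965926 + 0.290479·0.45399) = 8.35 → T_P = 7.60612 ≈ 7.606 kN.
Then T_Q = 0.290479 × 7.60612 = 2.209 kN.

T_P = 7.606 kN, T_Q = 2.209 kN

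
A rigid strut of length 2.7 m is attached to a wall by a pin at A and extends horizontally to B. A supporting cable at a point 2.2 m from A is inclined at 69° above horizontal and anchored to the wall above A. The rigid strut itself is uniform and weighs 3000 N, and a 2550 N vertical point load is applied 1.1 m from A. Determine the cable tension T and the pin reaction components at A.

ΣM about A: T·sin69°·2.2 − 3000·1.35 − 2550·1.1 = 0 → T = 6855/(2.2·0.93358) = 3337.59 ≈ 3338 N.
ΣF_x = 0: A_x − T·cos69° = 0 → A_x = 3337.59 × 0.358368 = 1196 N.
ΣF_y = 0: A_y + T·sin69° − 3000 − 2550 = 0 → A_y = 5550 − 3337.59 × 0.93358 = 2434 N.

T = 3338 N, A_x = 1196 N, A_y = 2434 N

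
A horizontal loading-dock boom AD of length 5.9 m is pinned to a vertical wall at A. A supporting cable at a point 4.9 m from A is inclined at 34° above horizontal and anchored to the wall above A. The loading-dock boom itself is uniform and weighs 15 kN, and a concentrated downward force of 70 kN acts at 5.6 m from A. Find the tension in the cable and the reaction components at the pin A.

T = 159.2 kN, A_x = 132.0 kN, A_y = -4.031 kN

ΣM about A: T·sin34°·4.9 − 15·2.95 − 70·5.6 = 0 → T = 436.25/(4.9·0.559193) = 159.213 ≈ 159.2 kN.
ΣF_x = 0: A_x − T·cos34° = 0 → A_x = 159.213 × 0.829038 = 132.0 kN.
ΣF_y = 0: A_y + T·sin34° − 15 − 70 = 0 → A_y = 85 − 159.213 × 0.559193 = -4.031 kN.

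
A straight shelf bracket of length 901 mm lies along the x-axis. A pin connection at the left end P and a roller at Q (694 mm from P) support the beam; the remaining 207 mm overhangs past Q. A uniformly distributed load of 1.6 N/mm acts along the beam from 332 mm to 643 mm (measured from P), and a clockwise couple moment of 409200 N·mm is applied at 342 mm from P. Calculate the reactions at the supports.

P_x = 0, P_y = -441.6 N, Q_y = 939.2 N

Resultant of the distributed load: 1.6 × 311 = 497.6 N at 487.5 mm from P.
Moments about P: Q_y·694 − (1.6·311)·487.5 − 409200 = 0 → Q_y = 651780/694 = 939.164 ≈ 939.2 N.
ΣF_y = 0: P_y + 939.164 − 1.6·311 = 0 → P_y = -441.6 N.
ΣF_x = 0: no horizontal applied forces, so P_x = 0.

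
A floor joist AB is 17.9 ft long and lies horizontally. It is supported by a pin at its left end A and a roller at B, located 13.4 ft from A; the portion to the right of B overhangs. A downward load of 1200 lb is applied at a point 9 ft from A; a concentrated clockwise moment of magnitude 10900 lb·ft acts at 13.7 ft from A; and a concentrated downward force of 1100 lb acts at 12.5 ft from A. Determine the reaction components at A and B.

A_x = 0, A_y = -345.5 lb, B_y = 2646 lb

ΣM about A: B_y·13.4 − 1200·9 − 10900 − 1100·12.5 = 0 → B_y = 35450/13.4 = 2645.52 ≈ 2646 lb.
ΣF_y = 0: A_y + 2645.52 − 1200 − 1100 = 0 → A_y = -345.5 lb.
ΣF_x = 0: no horizontal applied forces, so A_x = 0.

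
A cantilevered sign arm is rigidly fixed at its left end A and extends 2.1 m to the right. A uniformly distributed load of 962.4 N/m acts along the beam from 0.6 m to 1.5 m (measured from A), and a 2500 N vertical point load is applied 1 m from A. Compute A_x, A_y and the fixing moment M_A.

A_x = 0, A_y = 3366 N, M_A = 3409 N·m

Resultant of the distributed load: 962.4 × 0.9 = 866.16 N at 1.05 m from A.
ΣF_x = 0: A_x = 0.
ΣF_y = 0: A_y − 962.4·0.9 − 2500 = 0 → A_y = 3366 N.
ΣM about A: M_A − (962.4·0.9)·1.05 − 2500·1 = 0 → M_A = 3409 N·m.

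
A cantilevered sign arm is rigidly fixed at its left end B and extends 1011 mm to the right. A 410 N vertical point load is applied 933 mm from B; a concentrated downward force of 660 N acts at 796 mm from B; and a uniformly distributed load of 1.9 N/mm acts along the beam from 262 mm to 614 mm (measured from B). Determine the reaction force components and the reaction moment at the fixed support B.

B_x = 0, B_y = 1739 N, M_B = 1201000 N·mm

Resultant of the distributed load: 1.9 × 352 = 668.8 N at 438 mm from B.
ΣF_x = 0: B_x = 0.
ΣF_y = 0: B_y − 410 − 660 − 1.9·352 = 0 → B_y = 1739 N.
ΣM about B: M_B − 410·933 − 660·796 − (1.9·352)·438 = 0 → M_B = 1201000 N·mm.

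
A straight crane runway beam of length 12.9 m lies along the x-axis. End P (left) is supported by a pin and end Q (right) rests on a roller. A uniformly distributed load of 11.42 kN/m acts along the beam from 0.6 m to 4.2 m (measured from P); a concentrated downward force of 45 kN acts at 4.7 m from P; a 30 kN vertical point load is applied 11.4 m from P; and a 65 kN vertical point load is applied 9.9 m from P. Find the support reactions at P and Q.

P_x = 0, P_y = 80.67 kN, Q_y = 100.4 kN

Resultant of the distributed load: 11.42 × 3.6 = 41.112 kN at 2.4 m from P.
ΣM about P: Q_y·12.9 − (11.42·3.6)·2.4 − 45·4.7 − 30·11.4 − 65·9.9 = 0 → Q_y = 1295.6688/12.9 = 100.439 ≈ 100.4 kN.
ΣF_y = 0: P_y + 100.439 − 11.42·3.6 − 45 − 30 − 65 = 0 → P_y = 80.67 kN.
ΣF_x = 0: no horizontal applied forces, so P_x = 0.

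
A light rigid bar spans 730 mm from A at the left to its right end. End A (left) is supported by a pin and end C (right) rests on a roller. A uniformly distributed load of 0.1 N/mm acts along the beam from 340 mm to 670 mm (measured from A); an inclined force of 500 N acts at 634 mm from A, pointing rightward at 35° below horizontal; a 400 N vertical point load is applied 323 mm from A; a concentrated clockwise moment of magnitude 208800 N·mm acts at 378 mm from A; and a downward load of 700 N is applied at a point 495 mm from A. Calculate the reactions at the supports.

A_x = -409.6 N, A_y = 210.2 N, C_y = 1210 N

Resultant of the distributed load: 0.1 × 330 = 33 N at 505 mm from A.
Taking moments about A: C_y·730 − (0.1·330)·505 − 500·sin35°·634 − 400·323 − 208800 − 700·495 = 0 → C_y = 882989/730 = 1209.57 ≈ 1210 N.
ΣF_y = 0: A_y + 1209.57 − 0.1·330 − 500·sin35° − 400 − 700 = 0 → A_y = 210.2 N.
ΣF_x = 0: A_x + 500·cos35° = 0 → A_x = -409.6 N.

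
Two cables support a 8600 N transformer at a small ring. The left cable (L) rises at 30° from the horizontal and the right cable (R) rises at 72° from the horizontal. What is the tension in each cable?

T_L = 2717 N, T_R = 7614 N

ΣF_x = 0: −T_L·cos30° + T_R·cos72° = 0 → T_R = 2.80252·T_L.
ΣF_y = 0: T_L·sin30° + T_R·sin72° = 8600.
Substitute: T_L·(0.5 + 2.80252·0.951057) = 8600 → T_L = 2716.91 ≈ 2717 N.
Then T_R = 2.80252 × 2716.91 = 7614 N.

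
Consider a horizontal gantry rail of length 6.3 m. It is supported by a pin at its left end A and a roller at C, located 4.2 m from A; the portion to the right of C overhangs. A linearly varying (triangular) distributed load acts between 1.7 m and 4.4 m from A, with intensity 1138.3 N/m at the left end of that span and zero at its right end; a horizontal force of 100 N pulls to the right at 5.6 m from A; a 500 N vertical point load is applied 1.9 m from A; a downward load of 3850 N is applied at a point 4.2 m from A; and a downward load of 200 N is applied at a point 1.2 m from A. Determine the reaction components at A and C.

A_x = -100.0 N, A_y = 1002 N, C_y = 5085 N

Resultant of the triangular load: ½ × 1138.3 × 2.7 = 1536.705 N, acting at 2.6 m from A (one-third of the span from the peak).
Taking moments about A: C_y·4.2 − (½·1138.3·2.7)·2.6 − 500·1.9 − 3850·4.2 − 200·1.2 = 0 → C_y = 21355.433/4.2 = 5084.63 ≈ 5085 N.
ΣF_y = 0: A_y + 5084.63 − ½·1138.3·2.7 − 500 − 3850 − 200 = 0 → A_y = 1002 N.
ΣF_x = 0: A_x + 100 = 0 → A_x = -100.0 N.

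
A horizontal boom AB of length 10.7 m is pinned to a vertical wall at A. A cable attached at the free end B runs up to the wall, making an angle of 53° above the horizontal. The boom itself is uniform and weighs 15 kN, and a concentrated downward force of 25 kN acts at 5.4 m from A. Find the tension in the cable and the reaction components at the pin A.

ΣM about A: T·sin53°·10.7 − 15·5.35 − 25·5.4 = 0 → T = 215.25/(10.7·0.798636) = 25.189 ≈ 25.19 kN.
ΣF_x = 0: A_x − T·cos53° = 0 → A_x = 25.189 × 0.601815 = 15.16 kN.
ΣF_y = 0: A_y + T·sin53° − 15 − 25 = 0 → A_y = 40 − 25.189 × 0.798636 = 19.88 kN.

T = 25.19 kN, A_x = 15.16 kN, A_y = 19.88 kN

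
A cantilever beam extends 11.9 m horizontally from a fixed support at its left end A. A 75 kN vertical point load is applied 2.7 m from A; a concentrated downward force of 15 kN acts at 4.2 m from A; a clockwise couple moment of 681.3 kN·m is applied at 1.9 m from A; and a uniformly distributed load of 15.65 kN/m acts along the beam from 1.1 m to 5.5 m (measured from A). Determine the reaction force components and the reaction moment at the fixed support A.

A_x = 0, A_y = 158.9 kN, M_A = 1174 kN·m

Resultant of the distributed load: 15.65 × 4.4 = 68.86 kN at 3.3 m from A.
ΣF_x = 0: A_x = 0.
ΣF_y = 0: A_y − 75 − 15 − 15.65·4.4 = 0 → A_y = 158.9 kN.
ΣM about A: M_A − 75·2.7 − 15·4.2 − 681.3 − (15.65·4.4)·3.3 = 0 → M_A = 1174 kN·m.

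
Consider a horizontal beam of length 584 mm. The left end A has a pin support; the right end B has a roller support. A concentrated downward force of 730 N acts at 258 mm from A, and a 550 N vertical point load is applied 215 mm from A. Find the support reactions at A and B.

ΣM about A: B_y·584 − 730·258 − 550·215 = 0 → B_y = 306590/584 = 524.983 ≈ 525.0 N.
ΣF_y = 0: A_y + 524.983 − 730 − 550 = 0 → A_y = 755.0 N.
ΣF_x = 0: no horizontal applied forces, so A_x = 0.

A_x = 0, A_y = 755.0 N, B_y = 525.0 N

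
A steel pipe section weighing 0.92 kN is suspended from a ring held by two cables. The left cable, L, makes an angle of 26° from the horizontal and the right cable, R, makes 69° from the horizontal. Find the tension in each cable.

ΣF_x = 0: −T_L·cos26° + T_R·cos69° = 0 → T_R = 2.50802·T_L.
ΣF_y = 0: T_L·sin26° + T_R·sin69° = 0.92.
Substitute: T_L·(0.438371 + 2.50802·0.93358) = 0.92 → T_L = 0.330958 ≈ 0.3310 kN.
Then T_R = 2.50802 × 0.330958 = 0.8300 kN.

T_L = 0.3310 kN, T_R = 0.8300 kN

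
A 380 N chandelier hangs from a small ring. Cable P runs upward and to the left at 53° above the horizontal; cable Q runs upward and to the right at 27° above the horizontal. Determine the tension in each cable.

T_P = 343.8 N, T_Q = 232.2 N

ΣF_x = 0: −T_P·cos53° + T_Q·cos27° = 0 → T_Q = 0.675433·T_P.
ΣF_y = 0: T_P·sin53° + T_Q·sin27° = 380.
Substitute: T_P·(0.798636 + 0.675433·0.45399) = 380 → T_P = 343.806 ≈ 343.8 N.
Then T_Q = 0.675433 × 343.806 = 232.2 N.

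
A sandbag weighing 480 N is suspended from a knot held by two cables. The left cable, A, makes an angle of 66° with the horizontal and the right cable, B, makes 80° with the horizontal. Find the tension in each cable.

ΣF_x = 0: −T_A·cos66° + T_B·cos80° = 0 → T_B = 2.3423·T_A.
ΣF_y = 0: T_A·sin66° + T_B·sin80° = 480.
Substitute: T_A·(0.913545 + 2.3423·0.984808) = 480 → T_A = 149.056 ≈ 149.1 N.
Then T_B = 2.3423 × 149.056 = 349.1 N.

T_A = 149.1 N, T_B = 349.1 N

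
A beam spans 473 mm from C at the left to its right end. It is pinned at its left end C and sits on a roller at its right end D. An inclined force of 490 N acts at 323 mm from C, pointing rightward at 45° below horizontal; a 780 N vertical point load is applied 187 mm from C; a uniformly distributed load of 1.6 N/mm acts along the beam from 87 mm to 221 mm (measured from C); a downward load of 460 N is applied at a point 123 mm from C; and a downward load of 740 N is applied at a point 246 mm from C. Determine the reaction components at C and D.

Resultant of the distributed load: 1.6 × 134 = 214.4 N at 154 mm from C.
Moments about C: D_y·473 − 490·sin45°·323 − 780·187 − (1.6·134)·154 − 460·123 − 740·246 = 0 → D_y = 529411/473 = 1119.26 ≈ 1119 N.
ΣF_y = 0: C_y + 1119.26 − 490·sin45° − 780 − 1.6·134 − 460 − 740 = 0 → C_y = 1422 N.
ΣF_x = 0: C_x + 490·cos45° = 0 → C_x = -346.5 N.

C_x = -346.5 N, C_y = 1422 N, D_y = 1119 N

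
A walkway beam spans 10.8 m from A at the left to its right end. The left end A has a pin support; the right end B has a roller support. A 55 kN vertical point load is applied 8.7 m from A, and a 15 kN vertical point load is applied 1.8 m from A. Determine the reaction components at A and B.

ΣM about A: B_y·10.8 − 55·8.7 − 15·1.8 = 0 → B_y = 505.5/10.8 = 46.8056 ≈ 46.81 kN.
ΣF_y = 0: A_y + 46.8056 − 55 − 15 = 0 → A_y = 23.19 kN.
ΣF_x = 0: no horizontal applied forces, so A_x = 0.

A_x = 0, A_y = 23.19 kN, B_y = 46.81 kN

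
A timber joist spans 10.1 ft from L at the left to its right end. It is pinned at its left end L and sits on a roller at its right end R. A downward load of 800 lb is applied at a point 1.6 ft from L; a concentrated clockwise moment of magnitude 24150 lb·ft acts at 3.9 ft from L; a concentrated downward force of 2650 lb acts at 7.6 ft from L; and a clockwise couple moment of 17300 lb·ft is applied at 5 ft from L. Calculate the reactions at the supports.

L_x = 0, L_y = -2775 lb, R_y = 6225 lb

Moments about L: R_y·10.1 − 800·1.6 − 24150 − 2650·7.6 − 17300 = 0 → R_y = 62870/10.1 = 6224.75 ≈ 6225 lb.
ΣF_y = 0: L_y + 6224.75 − 800 − 2650 = 0 → L_y = -2775 lb.
ΣF_x = 0: no horizontal applied forces, so L_x = 0.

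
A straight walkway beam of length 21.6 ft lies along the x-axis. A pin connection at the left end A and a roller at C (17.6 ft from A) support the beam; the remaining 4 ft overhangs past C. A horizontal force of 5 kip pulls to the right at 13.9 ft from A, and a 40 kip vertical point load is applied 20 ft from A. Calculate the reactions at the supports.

ΣM about A: C_y·17.6 − 40·20 = 0 → C_y = 800/17.6 = 45.4545 ≈ 45.45 kip.
ΣF_y = 0: A_y + 45.4545 − 40 = 0 → A_y = -5.455 kip.
ΣF_x = 0: A_x + 5 = 0 → A_x = -5.000 kip.

A_x = -5.000 kip, A_y = -5.455 kip, C_y = 45.45 kip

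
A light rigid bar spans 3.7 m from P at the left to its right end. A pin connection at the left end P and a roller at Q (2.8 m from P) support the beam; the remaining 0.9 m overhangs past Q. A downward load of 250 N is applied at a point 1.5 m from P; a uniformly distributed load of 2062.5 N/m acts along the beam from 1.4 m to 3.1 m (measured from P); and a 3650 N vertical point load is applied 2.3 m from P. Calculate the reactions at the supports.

P_x = 0, P_y = 1457 N, Q_y = 5950 N

Resultant of the distributed load: 2062.5 × 1.7 = 3506.25 N at 2.25 m from P.
Taking moments about P: Q_y·2.8 − 250·1.5 − (2062.5·1.7)·2.25 − 3650·2.3 = 0 → Q_y = 16659.0625/2.8 = 5949.67 ≈ 5950 N.
ΣF_y = 0: P_y + 5949.67 − 250 − 2062.5·1.7 − 3650 = 0 → P_y = 1457 N.
ΣF_x = 0: no horizontal applied forces, so P_x = 0.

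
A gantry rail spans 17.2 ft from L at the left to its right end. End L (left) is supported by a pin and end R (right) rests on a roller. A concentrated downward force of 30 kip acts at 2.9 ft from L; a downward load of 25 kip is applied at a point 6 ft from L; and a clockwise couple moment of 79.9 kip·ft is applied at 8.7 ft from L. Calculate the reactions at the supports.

L_x = 0, L_y = 36.58 kip, R_y = 18.42 kip

ΣM about L: R_y·17.2 − 30·2.9 − 25·6 − 79.9 = 0 → R_y = 316.9/17.2 = 18.4244 ≈ 18.42 kip.
ΣF_y = 0: L_y + 18.4244 − 30 − 25 = 0 → L_y = 36.58 kip.
ΣF_x = 0: no horizontal applied forces, so L_x = 0.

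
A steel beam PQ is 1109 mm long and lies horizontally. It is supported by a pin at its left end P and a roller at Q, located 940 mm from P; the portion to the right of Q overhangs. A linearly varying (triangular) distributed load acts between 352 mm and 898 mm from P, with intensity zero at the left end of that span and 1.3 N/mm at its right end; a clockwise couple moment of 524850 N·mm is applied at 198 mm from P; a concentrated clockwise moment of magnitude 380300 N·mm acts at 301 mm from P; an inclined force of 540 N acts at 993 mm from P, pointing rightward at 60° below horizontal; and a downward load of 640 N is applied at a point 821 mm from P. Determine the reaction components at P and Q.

P_x = -270.0 N, P_y = -823.7 N, Q_y = 2286 N

Resultant of the triangular load: ½ × 1.3 × 546 = 354.9 N, acting at 716 mm from P (one-third of the span from the peak).
Moments about P: Q_y·940 − (½·1.3·546)·716 − 524850 − 380300 − 540·sin60°·993 − 640·821 = 0 → Q_y = 2149080/940 = 2286.26 ≈ 2286 N.
ΣF_y = 0: P_y + 2286.26 − ½·1.3·546 − 540·sin60° − 640 = 0 → P_y = -823.7 N.
ΣF_x = 0: P_x + 540·cos60° = 0 → P_x = -270.0 N.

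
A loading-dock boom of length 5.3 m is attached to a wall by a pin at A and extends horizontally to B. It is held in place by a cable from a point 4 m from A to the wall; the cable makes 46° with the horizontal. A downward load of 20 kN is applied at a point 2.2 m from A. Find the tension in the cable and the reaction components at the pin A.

T = 15.29 kN, A_x = 10.62 kN, A_y = 9.000 kN

ΣM about A: T·sin46°·4 − 20·2.2 = 0 → T = 44/(4·0.71934) = 15.2918 ≈ 15.29 kN.
ΣF_x = 0: A_x − T·cos46° = 0 → A_x = 15.2918 × 0.694658 = 10.62 kN.
ΣF_y = 0: A_y + T·sin46° − 20 = 0 → A_y = 20 − 15.2918 × 0.71934 = 9.000 kN.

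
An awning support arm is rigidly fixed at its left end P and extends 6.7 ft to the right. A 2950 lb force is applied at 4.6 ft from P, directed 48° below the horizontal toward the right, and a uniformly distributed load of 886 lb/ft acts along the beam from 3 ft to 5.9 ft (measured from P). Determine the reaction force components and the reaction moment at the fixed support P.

Resultant of the distributed load: 886 × 2.9 = 2569.4 lb at 4.45 ft from P.
ΣF_x = 0: P_x + 2950·cos48° = 0 → P_x = -1974 lb.
ΣF_y = 0: P_y − 2950·sin48° − 886·2.9 = 0 → P_y = 4762 lb.
ΣM about P: M_P − 2950·sin48°·4.6 − (886·2.9)·4.45 = 0 → M_P = 21520 lb·ft.

P_x = -1974 lb, P_y = 4762 lb, M_P = 21520 lb·ft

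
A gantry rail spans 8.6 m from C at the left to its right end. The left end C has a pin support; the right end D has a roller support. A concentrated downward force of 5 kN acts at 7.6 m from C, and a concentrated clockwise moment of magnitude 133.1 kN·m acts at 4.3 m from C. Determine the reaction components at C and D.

Taking moments about C: D_y·8.6 − 5·7.6 − 133.1 = 0 → D_y = 171.1/8.6 = 19.8953 ≈ 19.90 kN.
ΣF_y = 0: C_y + 19.8953 − 5 = 0 → C_y = -14.90 kN.
ΣF_x = 0: no horizontal applied forces, so C_x = 0.

C_x = 0, C_y = -14.90 kN, D_y = 19.90 kN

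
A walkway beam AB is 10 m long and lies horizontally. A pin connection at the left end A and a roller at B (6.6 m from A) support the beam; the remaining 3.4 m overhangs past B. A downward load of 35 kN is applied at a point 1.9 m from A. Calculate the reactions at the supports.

ΣM about A: B_y·6.6 − 35·1.9 = 0 → B_y = 66.5/6.6 = 10.0758 ≈ 10.08 kN.
ΣF_y = 0: A_y + 10.0758 − 35 = 0 → A_y = 24.92 kN.
ΣF_x = 0: no horizontal applied forces, so A_x = 0.

A_x = 0, A_y = 24.92 kN, B_y = 10.08 kN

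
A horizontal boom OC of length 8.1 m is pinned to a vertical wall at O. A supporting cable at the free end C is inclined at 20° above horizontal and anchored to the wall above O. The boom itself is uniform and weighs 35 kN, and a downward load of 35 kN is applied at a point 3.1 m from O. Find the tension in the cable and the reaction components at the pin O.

T = 90.33 kN, O_x = 84.88 kN, O_y = 39.10 kN

ΣM about O: T·sin20°·8.1 − 35·4.05 − 35·3.1 = 0 → T = 250.25/(8.1·0.34202) = 90.3312 ≈ 90.33 kN.
ΣF_x = 0: O_x − T·cos20° = 0 → O_x = 90.3312 × 0.939693 = 84.88 kN.
ΣF_y = 0: O_y + T·sin20° − 35 − 35 = 0 → O_y = 70 − 90.3312 × 0.34202 = 39.10 kN.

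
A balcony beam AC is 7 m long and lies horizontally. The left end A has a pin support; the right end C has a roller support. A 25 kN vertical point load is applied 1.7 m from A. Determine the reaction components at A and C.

Taking moments about A: C_y·7 − 25·1.7 = 0 → C_y = 42.5/7 = 6.07143 ≈ 6.071 kN.
ΣF_y = 0: A_y + 6.07143 − 25 = 0 → A_y = 18.93 kN.
ΣF_x = 0: no horizontal applied forces, so A_x = 0.

A_x = 0, A_y = 18.93 kN, C_y = 6.071 kN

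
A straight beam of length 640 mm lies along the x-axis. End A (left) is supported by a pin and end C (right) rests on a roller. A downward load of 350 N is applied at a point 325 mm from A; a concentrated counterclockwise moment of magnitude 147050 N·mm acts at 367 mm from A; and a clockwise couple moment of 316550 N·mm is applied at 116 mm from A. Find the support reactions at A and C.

Taking moments about A: C_y·640 − 350·325 + 147050 − 316550 = 0 → C_y = 283250/640 = 442.578 ≈ 442.6 N.
ΣF_y = 0: A_y + 442.578 − 350 = 0 → A_y = -92.58 N.
ΣF_x = 0: no horizontal applied forces, so A_x = 0.

A_x = 0, A_y = -92.58 N, C_y = 442.6 N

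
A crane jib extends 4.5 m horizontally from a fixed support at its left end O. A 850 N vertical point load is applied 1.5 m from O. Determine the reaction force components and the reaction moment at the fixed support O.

ΣF_x = 0: O_x = 0.
ΣF_y = 0: O_y − 850 = 0 → O_y = 850.0 N.
ΣM about O: M_O − 850·1.5 = 0 → M_O = 1275 N·m.

O_x = 0, O_y = 850.0 N, M_O = 1275 N·m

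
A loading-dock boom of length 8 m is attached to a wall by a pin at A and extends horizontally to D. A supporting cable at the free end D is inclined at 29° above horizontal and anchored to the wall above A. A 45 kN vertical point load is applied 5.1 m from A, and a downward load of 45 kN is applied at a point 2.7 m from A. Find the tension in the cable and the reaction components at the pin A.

T = 90.50 kN, A_x = 79.15 kN, A_y = 46.12 kN

ΣM about A: T·sin29°·8 − 45·5.1 − 45·2.7 = 0 → T = 351/(8·0.48481) = 90.4994 ≈ 90.50 kN.
ΣF_x = 0: A_x − T·cos29° = 0 → A_x = 90.4994 × 0.87462 = 79.15 kN.
ΣF_y = 0: A_y + T·sin29° − 45 − 45 = 0 → A_y = 90 − 90.4994 × 0.48481 = 46.12 kN.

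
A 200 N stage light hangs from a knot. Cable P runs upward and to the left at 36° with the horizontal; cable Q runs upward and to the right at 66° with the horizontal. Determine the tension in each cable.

ΣF_x = 0: −T_P·cos36° + T_Q·cos66° = 0 → T_Q = 1.98904·T_P.
ΣF_y = 0: T_P·sin36° + T_Q·sin66° = 200.
Substitute: T_P·(0.587785 + 1.98904·0.913545) = 200 → T_P = 83.1648 ≈ 83.16 N.
Then T_Q = 1.98904 × 83.1648 = 165.4 N.

T_P = 83.16 N, T_Q = 165.4 N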